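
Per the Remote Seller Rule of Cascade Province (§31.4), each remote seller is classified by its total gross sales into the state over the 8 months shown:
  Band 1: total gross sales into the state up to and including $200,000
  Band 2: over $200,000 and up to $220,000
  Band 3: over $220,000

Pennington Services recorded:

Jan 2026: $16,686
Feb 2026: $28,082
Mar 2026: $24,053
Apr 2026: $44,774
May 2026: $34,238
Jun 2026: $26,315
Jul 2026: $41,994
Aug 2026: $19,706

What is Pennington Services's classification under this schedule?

Band 3

Total gross sales into the state: $16,686 + $28,082 + $24,053 + $44,774 + $34,238 + $26,315 + $41,994 + $19,706 = $235,848.
$235,848 > $220,000, so Band 3 applies.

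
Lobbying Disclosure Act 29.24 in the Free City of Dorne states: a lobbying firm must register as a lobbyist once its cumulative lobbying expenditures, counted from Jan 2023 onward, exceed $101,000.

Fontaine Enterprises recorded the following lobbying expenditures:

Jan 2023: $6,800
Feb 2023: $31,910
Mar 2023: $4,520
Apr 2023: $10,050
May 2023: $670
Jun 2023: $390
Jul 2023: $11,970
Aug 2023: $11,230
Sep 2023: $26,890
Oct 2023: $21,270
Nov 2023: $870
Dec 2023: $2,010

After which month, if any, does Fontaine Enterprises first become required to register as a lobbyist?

Through Jan 2023: $6,800
Through Feb 2023: $38,710
Through Mar 2023: $43,230
Through Apr 2023: $53,280
Through May 2023: $53,950
Through Jun 2023: $54,340
Through Jul 2023: $66,310
Through Aug 2023: $77,540
Through Sep 2023: $104,430 ← exceeds threshold

Sep 2023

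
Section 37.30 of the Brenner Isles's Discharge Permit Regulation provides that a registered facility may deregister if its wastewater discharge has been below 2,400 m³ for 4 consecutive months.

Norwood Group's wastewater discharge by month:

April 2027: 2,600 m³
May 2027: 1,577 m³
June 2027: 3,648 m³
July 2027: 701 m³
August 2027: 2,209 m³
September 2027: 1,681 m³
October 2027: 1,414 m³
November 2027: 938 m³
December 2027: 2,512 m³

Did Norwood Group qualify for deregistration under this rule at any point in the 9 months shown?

Yes

Months below 2,400 m³: May 2027, July 2027, August 2027, September 2027, October 2027, November 2027.
Longest run of consecutive months below the threshold: 5.
5 ≥ 4, so Norwood Group became eligible.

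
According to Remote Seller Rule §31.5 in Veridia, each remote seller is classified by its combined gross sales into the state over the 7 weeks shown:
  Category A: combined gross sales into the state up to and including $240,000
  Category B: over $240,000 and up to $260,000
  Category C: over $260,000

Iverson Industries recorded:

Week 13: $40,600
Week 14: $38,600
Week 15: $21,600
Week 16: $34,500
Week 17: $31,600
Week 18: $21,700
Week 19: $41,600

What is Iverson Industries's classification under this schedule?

Category A

Combined gross sales into the state: $40,600 + $38,600 + $21,600 + $34,500 + $31,600 + $21,700 + $41,600 = $230,200.
$230,200 ≤ $240,000, so Category A applies.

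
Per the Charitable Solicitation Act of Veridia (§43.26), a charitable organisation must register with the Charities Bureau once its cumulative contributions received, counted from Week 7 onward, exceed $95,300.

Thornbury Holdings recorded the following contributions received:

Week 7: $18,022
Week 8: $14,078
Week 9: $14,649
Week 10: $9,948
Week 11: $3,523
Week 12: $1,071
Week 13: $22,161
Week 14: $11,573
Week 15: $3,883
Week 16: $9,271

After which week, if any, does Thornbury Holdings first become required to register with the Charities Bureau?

Week 15

Through Week 7: $18,022
Through Week 8: $32,100
Through Week 9: $46,749
Through Week 10: $56,697
Through Week 11: $60,220
Through Week 12: $61,291
Through Week 13: $83,452
Through Week 14: $95,025
Through Week 15: $98,908 ← exceeds threshold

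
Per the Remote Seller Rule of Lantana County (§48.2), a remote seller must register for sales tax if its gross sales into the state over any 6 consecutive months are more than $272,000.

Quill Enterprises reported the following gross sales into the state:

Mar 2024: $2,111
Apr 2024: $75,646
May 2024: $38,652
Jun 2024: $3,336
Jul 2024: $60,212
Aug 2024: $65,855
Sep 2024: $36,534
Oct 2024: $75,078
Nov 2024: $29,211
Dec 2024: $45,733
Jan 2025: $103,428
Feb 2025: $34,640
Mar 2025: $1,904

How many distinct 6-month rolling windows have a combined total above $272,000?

Mar 2024–Aug 2024: $2,111 + $75,646 + $38,652 + $3,336 + $60,212 + $65,855 = $245,812 (under)
Apr 2024–Sep 2024: $75,646 + $38,652 + $3,336 + $60,212 + $65,855 + $36,534 = $280,235 (over)
May 2024–Oct 2024: $38,652 + $3,336 + $60,212 + $65,855 + $36,534 + $75,078 = $279,667 (over)
Jun 2024–Nov 2024: $3,336 + $60,212 + $65,855 + $36,534 + $75,078 + $29,211 = $270,226 (under)
Jul 2024–Dec 2024: $60,212 + $65,855 + $36,534 + $75,078 + $29,211 + $45,733 = $312,623 (over)
Aug 2024–Jan 2025: $65,855 + $36,534 + $75,078 + $29,211 + $45,733 + $103,428 = $355,839 (over)
Sep 2024–Feb 2025: $36,534 + $75,078 + $29,211 + $45,733 + $103,428 + $34,640 = $324,624 (over)
Oct 2024–Mar 2025: $75,078 + $29,211 + $45,733 + $103,428 + $34,640 + $1,904 = $289,994 (over)
6 windows exceed the threshold.

6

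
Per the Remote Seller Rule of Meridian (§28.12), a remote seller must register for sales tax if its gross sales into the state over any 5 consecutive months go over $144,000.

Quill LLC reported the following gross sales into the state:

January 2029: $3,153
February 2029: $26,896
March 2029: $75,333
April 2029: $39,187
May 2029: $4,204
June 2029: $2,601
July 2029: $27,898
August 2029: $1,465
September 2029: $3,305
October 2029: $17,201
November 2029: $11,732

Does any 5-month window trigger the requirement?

January 2029–May 2029: $3,153 + $26,896 + $75,333 + $39,187 + $4,204 = $148,773 (over)
February 2029–June 2029: $26,896 + $75,333 + $39,187 + $4,204 + $2,601 = $148,221 (over)
March 2029–July 2029: $75,333 + $39,187 + $4,204 + $2,601 + $27,898 = $149,223 (over)
April 2029–August 2029: $39,187 + $4,204 + $2,601 + $27,898 + $1,465 = $75,355 (under)
May 2029–September 2029: $4,204 + $2,601 + $27,898 + $1,465 + $3,305 = $39,473 (under)
June 2029–October 2029: $2,601 + $27,898 + $1,465 + $3,305 + $17,201 = $52,470 (under)
July 2029–November 2029: $27,898 + $1,465 + $3,305 + $17,201 + $11,732 = $61,601 (under)
At least one window exceeds $144,000.

Yes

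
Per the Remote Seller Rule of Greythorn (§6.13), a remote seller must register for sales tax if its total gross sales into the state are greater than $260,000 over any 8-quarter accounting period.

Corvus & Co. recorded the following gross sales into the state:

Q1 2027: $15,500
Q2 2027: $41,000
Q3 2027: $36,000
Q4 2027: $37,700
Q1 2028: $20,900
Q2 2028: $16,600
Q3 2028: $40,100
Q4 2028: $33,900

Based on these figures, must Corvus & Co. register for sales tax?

Total gross sales into the state: $15,500 + $41,000 + $36,000 + $37,700 + $20,900 + $16,600 + $40,100 + $33,900 = $241,700.
$241,700 ≤ $260,000, so the threshold is not exceeded.

No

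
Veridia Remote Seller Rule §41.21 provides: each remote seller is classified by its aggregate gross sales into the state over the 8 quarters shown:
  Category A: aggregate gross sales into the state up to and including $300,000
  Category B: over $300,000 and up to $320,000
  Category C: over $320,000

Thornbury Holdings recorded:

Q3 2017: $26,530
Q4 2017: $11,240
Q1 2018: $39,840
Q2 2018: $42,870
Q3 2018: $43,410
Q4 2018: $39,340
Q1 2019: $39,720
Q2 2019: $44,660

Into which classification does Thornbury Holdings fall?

Aggregate gross sales into the state: $26,530 + $11,240 + $39,840 + $42,870 + $43,410 + $39,340 + $39,720 + $44,660 = $287,610.
$287,610 ≤ $300,000, so Category A applies.

Category A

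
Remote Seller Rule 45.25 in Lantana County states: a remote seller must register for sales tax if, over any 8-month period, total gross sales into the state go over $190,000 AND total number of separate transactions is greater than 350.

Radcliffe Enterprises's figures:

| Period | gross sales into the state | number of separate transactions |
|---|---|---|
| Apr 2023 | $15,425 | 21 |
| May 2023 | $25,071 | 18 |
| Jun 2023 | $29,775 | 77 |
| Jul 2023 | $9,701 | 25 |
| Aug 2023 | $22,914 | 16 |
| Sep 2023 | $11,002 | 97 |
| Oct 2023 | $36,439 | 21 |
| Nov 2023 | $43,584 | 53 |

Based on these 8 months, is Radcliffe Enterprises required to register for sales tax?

No

Total gross sales into the state: $15,425 + $25,071 + $29,775 + $9,701 + $22,914 + $11,002 + $36,439 + $43,584 = $193,911 (> $190,000).
Total number of separate transactions: 21 + 18 + 77 + 25 + 16 + 97 + 21 + 53 = 328 (≤ 350).
The test is 'and': the rule requires both, and at least one is not exceeded.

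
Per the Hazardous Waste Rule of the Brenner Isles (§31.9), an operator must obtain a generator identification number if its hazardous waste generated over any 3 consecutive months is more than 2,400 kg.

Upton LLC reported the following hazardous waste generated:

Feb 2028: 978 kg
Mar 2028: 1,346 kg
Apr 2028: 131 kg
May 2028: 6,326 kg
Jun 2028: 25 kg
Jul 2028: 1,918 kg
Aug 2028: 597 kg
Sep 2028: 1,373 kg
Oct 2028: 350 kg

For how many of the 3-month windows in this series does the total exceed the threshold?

6

Feb 2028–Apr 2028: 978 kg + 1,346 kg + 131 kg = 2,455 kg (over)
Mar 2028–May 2028: 1,346 kg + 131 kg + 6,326 kg = 7,803 kg (over)
Apr 2028–Jun 2028: 131 kg + 6,326 kg + 25 kg = 6,482 kg (over)
May 2028–Jul 2028: 6,326 kg + 25 kg + 1,918 kg = 8,269 kg (over)
Jun 2028–Aug 2028: 25 kg + 1,918 kg + 597 kg = 2,540 kg (over)
Jul 2028–Sep 2028: 1,918 kg + 597 kg + 1,373 kg = 3,888 kg (over)
Aug 2028–Oct 2028: 597 kg + 1,373 kg + 350 kg = 2,320 kg (under)
6 windows exceed the threshold.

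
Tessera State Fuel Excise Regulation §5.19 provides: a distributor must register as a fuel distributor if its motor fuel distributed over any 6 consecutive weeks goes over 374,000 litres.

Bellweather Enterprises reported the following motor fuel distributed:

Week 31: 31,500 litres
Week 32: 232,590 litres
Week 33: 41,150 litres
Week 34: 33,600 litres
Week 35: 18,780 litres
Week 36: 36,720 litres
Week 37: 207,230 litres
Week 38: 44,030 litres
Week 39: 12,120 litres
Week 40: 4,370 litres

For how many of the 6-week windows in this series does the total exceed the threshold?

3

Week 31–Week 36: 31,500 litres + 232,590 litres + 41,150 litres + 33,600 litres + 18,780 litres + 36,720 litres = 394,340 litres (over)
Week 32–Week 37: 232,590 litres + 41,150 litres + 33,600 litres + 18,780 litres + 36,720 litres + 207,230 litres = 570,070 litres (over)
Week 33–Week 38: 41,150 litres + 33,600 litres + 18,780 litres + 36,720 litres + 207,230 litres + 44,030 litres = 381,510 litres (over)
Week 34–Week 39: 33,600 litres + 18,780 litres + 36,720 litres + 207,230 litres + 44,030 litres + 12,120 litres = 352,480 litres (under)
Week 35–Week 40: 18,780 litres + 36,720 litres + 207,230 litres + 44,030 litres + 12,120 litres + 4,370 litres = 323,250 litres (under)
3 windows exceed the threshold.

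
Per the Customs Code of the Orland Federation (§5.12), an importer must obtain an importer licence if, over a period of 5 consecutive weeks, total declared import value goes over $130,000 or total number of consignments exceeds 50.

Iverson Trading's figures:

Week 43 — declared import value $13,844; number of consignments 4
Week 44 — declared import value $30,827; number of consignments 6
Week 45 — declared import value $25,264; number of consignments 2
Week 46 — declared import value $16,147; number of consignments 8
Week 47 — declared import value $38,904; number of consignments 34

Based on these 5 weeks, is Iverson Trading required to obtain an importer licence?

Yes

Total declared import value: $13,844 + $30,827 + $25,264 + $16,147 + $38,904 = $124,986 (≤ $130,000).
Total number of consignments: 4 + 6 + 2 + 8 + 34 = 54 (> 50).
The test is 'or': at least one threshold is exceeded.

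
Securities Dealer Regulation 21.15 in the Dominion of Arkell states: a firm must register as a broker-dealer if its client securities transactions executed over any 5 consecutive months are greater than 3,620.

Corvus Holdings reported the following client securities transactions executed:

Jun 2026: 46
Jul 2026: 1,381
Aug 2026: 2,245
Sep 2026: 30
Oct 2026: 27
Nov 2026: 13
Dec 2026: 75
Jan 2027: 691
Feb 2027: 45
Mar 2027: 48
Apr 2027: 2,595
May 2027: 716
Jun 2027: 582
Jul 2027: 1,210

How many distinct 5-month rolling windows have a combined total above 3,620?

5

Jun 2026–Oct 2026: 46 + 1,381 + 2,245 + 30 + 27 = 3,729 (over)
Jul 2026–Nov 2026: 1,381 + 2,245 + 30 + 27 + 13 = 3,696 (over)
Aug 2026–Dec 2026: 2,245 + 30 + 27 + 13 + 75 = 2,390 (under)
Sep 2026–Jan 2027: 30 + 27 + 13 + 75 + 691 = 836 (under)
Oct 2026–Feb 2027: 27 + 13 + 75 + 691 + 45 = 851 (under)
Nov 2026–Mar 2027: 13 + 75 + 691 + 45 + 48 = 872 (under)
Dec 2026–Apr 2027: 75 + 691 + 45 + 48 + 2,595 = 3,454 (under)
Jan 2027–May 2027: 691 + 45 + 48 + 2,595 + 716 = 4,095 (over)
Feb 2027–Jun 2027: 45 + 48 + 2,595 + 716 + 582 = 3,986 (over)
Mar 2027–Jul 2027: 48 + 2,595 + 716 + 582 + 1,210 = 5,151 (over)
5 windows exceed the threshold.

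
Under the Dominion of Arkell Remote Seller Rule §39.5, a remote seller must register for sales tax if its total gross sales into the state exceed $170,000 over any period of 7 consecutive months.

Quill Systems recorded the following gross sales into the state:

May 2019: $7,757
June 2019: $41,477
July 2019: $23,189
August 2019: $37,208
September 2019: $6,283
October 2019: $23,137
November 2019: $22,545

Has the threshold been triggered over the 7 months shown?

Total gross sales into the state: $7,757 + $41,477 + $23,189 + $37,208 + $6,283 + $23,137 + $22,545 = $161,596.
$161,596 ≤ $170,000, so the threshold is not exceeded.

No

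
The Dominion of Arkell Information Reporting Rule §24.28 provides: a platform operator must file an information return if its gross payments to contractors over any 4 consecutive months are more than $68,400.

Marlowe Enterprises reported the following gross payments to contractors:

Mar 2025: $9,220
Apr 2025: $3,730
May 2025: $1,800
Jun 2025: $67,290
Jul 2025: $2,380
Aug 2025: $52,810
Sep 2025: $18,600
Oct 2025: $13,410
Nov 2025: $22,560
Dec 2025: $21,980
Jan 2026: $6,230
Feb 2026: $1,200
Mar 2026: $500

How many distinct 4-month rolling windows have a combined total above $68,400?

Mar 2025–Jun 2025: $9,220 + $3,730 + $1,800 + $67,290 = $82,040 (over)
Apr 2025–Jul 2025: $3,730 + $1,800 + $67,290 + $2,380 = $75,200 (over)
May 2025–Aug 2025: $1,800 + $67,290 + $2,380 + $52,810 = $124,280 (over)
Jun 2025–Sep 2025: $67,290 + $2,380 + $52,810 + $18,600 = $141,080 (over)
Jul 2025–Oct 2025: $2,380 + $52,810 + $18,600 + $13,410 = $87,200 (over)
Aug 2025–Nov 2025: $52,810 + $18,600 + $13,410 + $22,560 = $107,380 (over)
Sep 2025–Dec 2025: $18,600 + $13,410 + $22,560 + $21,980 = $76,550 (over)
Oct 2025–Jan 2026: $13,410 + $22,560 + $21,980 + $6,230 = $64,180 (under)
Nov 2025–Feb 2026: $22,560 + $21,980 + $6,230 + $1,200 = $51,970 (under)
Dec 2025–Mar 2026: $21,980 + $6,230 + $1,200 + $500 = $29,910 (under)
7 windows exceed the threshold.

7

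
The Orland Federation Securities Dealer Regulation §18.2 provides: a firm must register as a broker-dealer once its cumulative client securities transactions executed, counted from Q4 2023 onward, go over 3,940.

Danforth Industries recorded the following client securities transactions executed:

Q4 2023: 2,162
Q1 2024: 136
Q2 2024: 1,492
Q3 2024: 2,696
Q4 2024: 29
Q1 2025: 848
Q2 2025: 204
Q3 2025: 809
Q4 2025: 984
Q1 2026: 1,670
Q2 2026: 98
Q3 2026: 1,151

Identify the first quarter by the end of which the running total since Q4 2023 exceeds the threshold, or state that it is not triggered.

Through Q4 2023: 2,162
Through Q1 2024: 2,298
Through Q2 2024: 3,790
Through Q3 2024: 6,486 ← exceeds threshold

Q3 2024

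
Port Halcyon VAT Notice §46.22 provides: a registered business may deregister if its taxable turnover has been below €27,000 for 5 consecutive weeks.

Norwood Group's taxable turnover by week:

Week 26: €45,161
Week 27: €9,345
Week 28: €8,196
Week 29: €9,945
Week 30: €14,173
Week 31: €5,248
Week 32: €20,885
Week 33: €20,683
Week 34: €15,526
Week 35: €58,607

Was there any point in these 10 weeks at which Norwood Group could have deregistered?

Weeks below €27,000: Week 27, Week 28, Week 29, Week 30, Week 31, Week 32, Week 33, Week 34.
Longest run of consecutive weeks below the threshold: 8.
8 ≥ 5, so Norwood Group became eligible.

Yes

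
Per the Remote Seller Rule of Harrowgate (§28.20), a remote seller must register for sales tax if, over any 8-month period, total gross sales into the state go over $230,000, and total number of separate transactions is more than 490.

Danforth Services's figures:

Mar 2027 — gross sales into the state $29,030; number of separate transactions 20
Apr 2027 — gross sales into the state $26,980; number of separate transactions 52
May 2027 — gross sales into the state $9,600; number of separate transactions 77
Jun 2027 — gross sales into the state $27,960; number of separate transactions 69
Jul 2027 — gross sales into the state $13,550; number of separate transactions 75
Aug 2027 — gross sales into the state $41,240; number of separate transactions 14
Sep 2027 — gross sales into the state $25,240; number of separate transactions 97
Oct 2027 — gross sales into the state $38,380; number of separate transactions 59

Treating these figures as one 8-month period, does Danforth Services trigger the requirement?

No

Total gross sales into the state: $29,030 + $26,980 + $9,600 + $27,960 + $13,550 + $41,240 + $25,240 + $38,380 = $211,980 (≤ $230,000).
Total number of separate transactions: 20 + 52 + 77 + 69 + 75 + 14 + 97 + 59 = 463 (≤ 490).
The test is 'and': the rule requires both, and at least one is not exceeded.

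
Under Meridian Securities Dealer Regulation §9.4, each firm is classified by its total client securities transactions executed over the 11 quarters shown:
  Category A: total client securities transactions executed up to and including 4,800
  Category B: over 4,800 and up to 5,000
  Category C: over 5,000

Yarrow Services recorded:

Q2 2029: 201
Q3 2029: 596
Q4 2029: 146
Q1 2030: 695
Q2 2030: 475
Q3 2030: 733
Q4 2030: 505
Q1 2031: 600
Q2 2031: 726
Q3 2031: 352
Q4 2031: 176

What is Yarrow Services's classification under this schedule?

Total client securities transactions executed: 201 + 596 + 146 + 695 + 475 + 733 + 505 + 600 + 726 + 352 + 176 = 5,205.
5,205 > 5,000, so Category C applies.

Category C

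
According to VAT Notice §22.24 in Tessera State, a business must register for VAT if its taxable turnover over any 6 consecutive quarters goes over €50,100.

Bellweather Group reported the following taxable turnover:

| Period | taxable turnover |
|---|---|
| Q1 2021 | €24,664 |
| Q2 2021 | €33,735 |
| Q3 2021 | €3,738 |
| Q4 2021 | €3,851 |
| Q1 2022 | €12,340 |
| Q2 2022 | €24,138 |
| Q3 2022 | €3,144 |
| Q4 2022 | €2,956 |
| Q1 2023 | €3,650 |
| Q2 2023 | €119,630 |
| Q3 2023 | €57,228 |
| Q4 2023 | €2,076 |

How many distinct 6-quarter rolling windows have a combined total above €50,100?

6

Q1 2021–Q2 2022: €24,664 + €33,735 + €3,738 + €3,851 + €12,340 + €24,138 = €102,466 (over)
Q2 2021–Q3 2022: €33,735 + €3,738 + €3,851 + €12,340 + €24,138 + €3,144 = €80,946 (over)
Q3 2021–Q4 2022: €3,738 + €3,851 + €12,340 + €24,138 + €3,144 + €2,956 = €50,167 (over)
Q4 2021–Q1 2023: €3,851 + €12,340 + €24,138 + €3,144 + €2,956 + €3,650 = €50,079 (under)
Q1 2022–Q2 2023: €12,340 + €24,138 + €3,144 + €2,956 + €3,650 + €119,630 = €165,858 (over)
Q2 2022–Q3 2023: €24,138 + €3,144 + €2,956 + €3,650 + €119,630 + €57,228 = €210,746 (over)
Q3 2022–Q4 2023: €3,144 + €2,956 + €3,650 + €119,630 + €57,228 + €2,076 = €188,684 (over)
6 windows exceed the threshold.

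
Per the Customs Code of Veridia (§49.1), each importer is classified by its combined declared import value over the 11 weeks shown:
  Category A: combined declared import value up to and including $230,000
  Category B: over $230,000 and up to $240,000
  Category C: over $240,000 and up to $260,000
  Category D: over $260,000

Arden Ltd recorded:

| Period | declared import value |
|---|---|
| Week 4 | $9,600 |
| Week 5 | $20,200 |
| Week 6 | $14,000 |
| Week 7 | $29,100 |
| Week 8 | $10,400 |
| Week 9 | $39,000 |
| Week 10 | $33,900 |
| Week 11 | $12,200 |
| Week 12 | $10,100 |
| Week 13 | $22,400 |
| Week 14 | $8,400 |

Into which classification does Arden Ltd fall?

Combined declared import value: $9,600 + $20,200 + $14,000 + $29,100 + $10,400 + $39,000 + $33,900 + $12,200 + $10,100 + $22,400 + $8,400 = $209,300.
$209,300 ≤ $230,000, so Category A applies.

Category A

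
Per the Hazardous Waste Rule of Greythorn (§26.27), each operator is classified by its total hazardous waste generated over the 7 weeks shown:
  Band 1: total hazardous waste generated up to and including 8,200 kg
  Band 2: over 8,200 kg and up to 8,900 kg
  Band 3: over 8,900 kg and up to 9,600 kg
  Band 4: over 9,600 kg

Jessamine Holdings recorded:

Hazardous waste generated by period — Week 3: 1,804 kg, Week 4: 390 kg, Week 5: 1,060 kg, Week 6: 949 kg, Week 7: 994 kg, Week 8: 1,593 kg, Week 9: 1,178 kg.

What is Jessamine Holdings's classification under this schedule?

Total hazardous waste generated: 1,804 kg + 390 kg + 1,060 kg + 949 kg + 994 kg + 1,593 kg + 1,178 kg = 7,968 kg.
7,968 kg ≤ 8,200 kg, so Band 1 applies.

Band 1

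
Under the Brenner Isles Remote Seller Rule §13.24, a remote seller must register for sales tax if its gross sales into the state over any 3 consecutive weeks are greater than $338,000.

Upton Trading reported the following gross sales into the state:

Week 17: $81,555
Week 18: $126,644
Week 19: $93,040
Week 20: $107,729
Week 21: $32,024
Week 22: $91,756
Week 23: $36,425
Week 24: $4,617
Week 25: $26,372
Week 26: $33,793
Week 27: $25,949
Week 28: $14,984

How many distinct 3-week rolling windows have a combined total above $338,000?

0

Week 17–Week 19: $81,555 + $126,644 + $93,040 = $301,239 (under)
Week 18–Week 20: $126,644 + $93,040 + $107,729 = $327,413 (under)
Week 19–Week 21: $93,040 + $107,729 + $32,024 = $232,793 (under)
Week 20–Week 22: $107,729 + $32,024 + $91,756 = $231,509 (under)
Week 21–Week 23: $32,024 + $91,756 + $36,425 = $160,205 (under)
Week 22–Week 24: $91,756 + $36,425 + $4,617 = $132,798 (under)
Week 23–Week 25: $36,425 + $4,617 + $26,372 = $67,414 (under)
Week 24–Week 26: $4,617 + $26,372 + $33,793 = $64,782 (under)
Week 25–Week 27: $26,372 + $33,793 + $25,949 = $86,114 (under)
Week 26–Week 28: $33,793 + $25,949 + $14,984 = $74,726 (under)
0 windows exceed the threshold.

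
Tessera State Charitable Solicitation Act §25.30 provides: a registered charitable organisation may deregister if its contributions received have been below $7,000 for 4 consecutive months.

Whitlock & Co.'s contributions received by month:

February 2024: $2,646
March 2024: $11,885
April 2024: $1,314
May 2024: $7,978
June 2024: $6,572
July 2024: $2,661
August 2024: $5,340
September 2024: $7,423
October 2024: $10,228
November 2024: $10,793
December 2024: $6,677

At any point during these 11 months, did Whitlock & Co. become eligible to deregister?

Months below $7,000: February 2024, April 2024, June 2024, July 2024, August 2024, December 2024.
Longest run of consecutive months below the threshold: 3.
3 < 4, so Whitlock & Co. never became eligible.

No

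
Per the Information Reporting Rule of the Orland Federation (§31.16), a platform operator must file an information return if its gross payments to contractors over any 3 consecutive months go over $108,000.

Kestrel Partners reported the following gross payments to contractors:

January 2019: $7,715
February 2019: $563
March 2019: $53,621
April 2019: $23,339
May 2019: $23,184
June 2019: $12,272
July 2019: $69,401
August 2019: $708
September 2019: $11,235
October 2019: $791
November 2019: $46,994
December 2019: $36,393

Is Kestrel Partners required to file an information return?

January 2019–March 2019: $7,715 + $563 + $53,621 = $61,899 (under)
February 2019–April 2019: $563 + $53,621 + $23,339 = $77,523 (under)
March 2019–May 2019: $53,621 + $23,339 + $23,184 = $100,144 (under)
April 2019–June 2019: $23,339 + $23,184 + $12,272 = $58,795 (under)
May 2019–July 2019: $23,184 + $12,272 + $69,401 = $104,857 (under)
June 2019–August 2019: $12,272 + $69,401 + $708 = $82,381 (under)
July 2019–September 2019: $69,401 + $708 + $11,235 = $81,344 (under)
August 2019–October 2019: $708 + $11,235 + $791 = $12,734 (under)
September 2019–November 2019: $11,235 + $791 + $46,994 = $59,020 (under)
October 2019–December 2019: $791 + $46,994 + $36,393 = $84,178 (under)
No window exceeds $108,000.

No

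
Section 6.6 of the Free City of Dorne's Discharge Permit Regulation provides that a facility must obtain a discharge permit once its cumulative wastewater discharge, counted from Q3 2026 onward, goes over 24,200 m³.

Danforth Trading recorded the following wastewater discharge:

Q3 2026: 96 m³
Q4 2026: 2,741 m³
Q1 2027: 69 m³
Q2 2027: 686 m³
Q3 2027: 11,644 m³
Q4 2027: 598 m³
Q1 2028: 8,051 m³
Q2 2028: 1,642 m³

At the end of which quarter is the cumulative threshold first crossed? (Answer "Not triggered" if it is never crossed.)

Through Q3 2026: 96 m³
Through Q4 2026: 2,837 m³
Through Q1 2027: 2,906 m³
Through Q2 2027: 3,592 m³
Through Q3 2027: 15,236 m³
Through Q4 2027: 15,834 m³
Through Q1 2028: 23,885 m³
Through Q2 2028: 25,527 m³ ← exceeds threshold

Q2 2028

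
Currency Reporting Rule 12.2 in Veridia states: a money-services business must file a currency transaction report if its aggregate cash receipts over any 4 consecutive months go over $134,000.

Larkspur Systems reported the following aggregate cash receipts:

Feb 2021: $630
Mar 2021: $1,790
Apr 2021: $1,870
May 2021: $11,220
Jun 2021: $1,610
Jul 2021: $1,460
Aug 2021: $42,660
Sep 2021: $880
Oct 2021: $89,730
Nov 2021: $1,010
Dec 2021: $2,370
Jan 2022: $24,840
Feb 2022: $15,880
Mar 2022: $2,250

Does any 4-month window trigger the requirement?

Feb 2021–May 2021: $630 + $1,790 + $1,870 + $11,220 = $15,510 (under)
Mar 2021–Jun 2021: $1,790 + $1,870 + $11,220 + $1,610 = $16,490 (under)
Apr 2021–Jul 2021: $1,870 + $11,220 + $1,610 + $1,460 = $16,160 (under)
May 2021–Aug 2021: $11,220 + $1,610 + $1,460 + $42,660 = $56,950 (under)
Jun 2021–Sep 2021: $1,610 + $1,460 + $42,660 + $880 = $46,610 (under)
Jul 2021–Oct 2021: $1,460 + $42,660 + $880 + $89,730 = $134,730 (over)
Aug 2021–Nov 2021: $42,660 + $880 + $89,730 + $1,010 = $134,280 (over)
Sep 2021–Dec 2021: $880 + $89,730 + $1,010 + $2,370 = $93,990 (under)
Oct 2021–Jan 2022: $89,730 + $1,010 + $2,370 + $24,840 = $117,950 (under)
Nov 2021–Feb 2022: $1,010 + $2,370 + $24,840 + $15,880 = $44,100 (under)
Dec 2021–Mar 2022: $2,370 + $24,840 + $15,880 + $2,250 = $45,340 (under)
At least one window exceeds $134,000.

Yes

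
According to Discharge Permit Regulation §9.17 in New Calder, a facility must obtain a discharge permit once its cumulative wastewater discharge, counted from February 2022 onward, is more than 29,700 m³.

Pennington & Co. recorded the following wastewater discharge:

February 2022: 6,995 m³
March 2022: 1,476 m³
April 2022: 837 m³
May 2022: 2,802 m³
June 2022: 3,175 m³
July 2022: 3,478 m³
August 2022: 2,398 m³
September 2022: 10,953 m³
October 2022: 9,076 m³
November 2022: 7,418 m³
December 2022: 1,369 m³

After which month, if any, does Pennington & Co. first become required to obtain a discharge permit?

Through February 2022: 6,995 m³
Through March 2022: 8,471 m³
Through April 2022: 9,308 m³
Through May 2022: 12,110 m³
Through June 2022: 15,285 m³
Through July 2022: 18,763 m³
Through August 2022: 21,161 m³
Through September 2022: 32,114 m³ ← exceeds threshold

September 2022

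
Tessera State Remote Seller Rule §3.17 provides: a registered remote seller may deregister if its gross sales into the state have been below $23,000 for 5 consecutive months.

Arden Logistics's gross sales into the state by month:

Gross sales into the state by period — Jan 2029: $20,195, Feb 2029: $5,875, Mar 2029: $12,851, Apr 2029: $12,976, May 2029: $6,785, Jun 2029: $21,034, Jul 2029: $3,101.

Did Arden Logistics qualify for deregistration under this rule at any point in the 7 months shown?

Yes

Months below $23,000: Jan 2029, Feb 2029, Mar 2029, Apr 2029, May 2029, Jun 2029, Jul 2029.
Longest run of consecutive months below the threshold: 7.
7 ≥ 5, so Arden Logistics became eligible.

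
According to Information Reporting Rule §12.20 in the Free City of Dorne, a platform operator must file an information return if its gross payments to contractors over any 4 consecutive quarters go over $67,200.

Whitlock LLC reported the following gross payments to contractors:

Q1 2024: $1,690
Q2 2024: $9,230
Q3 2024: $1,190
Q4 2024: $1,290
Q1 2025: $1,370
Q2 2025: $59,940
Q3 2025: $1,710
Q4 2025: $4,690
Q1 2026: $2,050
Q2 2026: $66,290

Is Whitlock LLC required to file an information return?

Q1 2024–Q4 2024: $1,690 + $9,230 + $1,190 + $1,290 = $13,400 (under)
Q2 2024–Q1 2025: $9,230 + $1,190 + $1,290 + $1,370 = $13,080 (under)
Q3 2024–Q2 2025: $1,190 + $1,290 + $1,370 + $59,940 = $63,790 (under)
Q4 2024–Q3 2025: $1,290 + $1,370 + $59,940 + $1,710 = $64,310 (under)
Q1 2025–Q4 2025: $1,370 + $59,940 + $1,710 + $4,690 = $67,710 (over)
Q2 2025–Q1 2026: $59,940 + $1,710 + $4,690 + $2,050 = $68,390 (over)
Q3 2025–Q2 2026: $1,710 + $4,690 + $2,050 + $66,290 = $74,740 (over)
At least one window exceeds $67,200.

Yes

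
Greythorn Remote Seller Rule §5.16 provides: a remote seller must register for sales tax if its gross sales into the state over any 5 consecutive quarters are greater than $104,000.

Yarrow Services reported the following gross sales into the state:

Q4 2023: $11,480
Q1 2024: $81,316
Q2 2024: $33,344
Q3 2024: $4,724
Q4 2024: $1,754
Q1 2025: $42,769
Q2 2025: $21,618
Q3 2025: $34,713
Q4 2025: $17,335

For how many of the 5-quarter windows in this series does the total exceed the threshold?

Q4 2023–Q4 2024: $11,480 + $81,316 + $33,344 + $4,724 + $1,754 = $132,618 (over)
Q1 2024–Q1 2025: $81,316 + $33,344 + $4,724 + $1,754 + $42,769 = $163,907 (over)
Q2 2024–Q2 2025: $33,344 + $4,724 + $1,754 + $42,769 + $21,618 = $104,209 (over)
Q3 2024–Q3 2025: $4,724 + $1,754 + $42,769 + $21,618 + $34,713 = $105,578 (over)
Q4 2024–Q4 2025: $1,754 + $42,769 + $21,618 + $34,713 + $17,335 = $118,189 (over)
5 windows exceed the threshold.

5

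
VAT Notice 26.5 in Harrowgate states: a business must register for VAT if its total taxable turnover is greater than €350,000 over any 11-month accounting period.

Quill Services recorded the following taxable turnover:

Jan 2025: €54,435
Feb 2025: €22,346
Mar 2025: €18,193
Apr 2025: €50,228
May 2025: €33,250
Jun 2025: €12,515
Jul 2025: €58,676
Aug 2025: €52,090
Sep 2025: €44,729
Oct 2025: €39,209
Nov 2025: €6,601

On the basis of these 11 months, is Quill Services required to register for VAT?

Yes

Total taxable turnover: €54,435 + €22,346 + €18,193 + €50,228 + €33,250 + €12,515 + €58,676 + €52,090 + €44,729 + €39,209 + €6,601 = €392,272.
€392,272 > €350,000, so the threshold is exceeded.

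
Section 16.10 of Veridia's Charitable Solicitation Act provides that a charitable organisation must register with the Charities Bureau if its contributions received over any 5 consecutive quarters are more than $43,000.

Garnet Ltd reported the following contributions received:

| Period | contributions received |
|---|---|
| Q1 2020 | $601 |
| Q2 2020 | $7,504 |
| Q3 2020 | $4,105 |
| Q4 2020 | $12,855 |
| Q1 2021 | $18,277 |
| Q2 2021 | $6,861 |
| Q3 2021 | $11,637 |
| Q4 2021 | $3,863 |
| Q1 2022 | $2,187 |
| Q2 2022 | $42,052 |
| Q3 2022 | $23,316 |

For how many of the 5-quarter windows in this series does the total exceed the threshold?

Q1 2020–Q1 2021: $601 + $7,504 + $4,105 + $12,855 + $18,277 = $43,342 (over)
Q2 2020–Q2 2021: $7,504 + $4,105 + $12,855 + $18,277 + $6,861 = $49,602 (over)
Q3 2020–Q3 2021: $4,105 + $12,855 + $18,277 + $6,861 + $11,637 = $53,735 (over)
Q4 2020–Q4 2021: $12,855 + $18,277 + $6,861 + $11,637 + $3,863 = $53,493 (over)
Q1 2021–Q1 2022: $18,277 + $6,861 + $11,637 + $3,863 + $2,187 = $42,825 (under)
Q2 2021–Q2 2022: $6,861 + $11,637 + $3,863 + $2,187 + $42,052 = $66,600 (over)
Q3 2021–Q3 2022: $11,637 + $3,863 + $2,187 + $42,052 + $23,316 = $83,055 (over)
6 windows exceed the threshold.

6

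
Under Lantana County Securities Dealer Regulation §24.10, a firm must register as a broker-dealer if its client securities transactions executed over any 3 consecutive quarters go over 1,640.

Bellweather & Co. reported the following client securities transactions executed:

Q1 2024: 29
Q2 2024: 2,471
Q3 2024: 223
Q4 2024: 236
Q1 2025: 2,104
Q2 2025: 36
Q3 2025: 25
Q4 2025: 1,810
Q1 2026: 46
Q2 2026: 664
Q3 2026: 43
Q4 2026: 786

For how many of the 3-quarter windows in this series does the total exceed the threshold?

Q1 2024–Q3 2024: 29 + 2,471 + 223 = 2,723 (over)
Q2 2024–Q4 2024: 2,471 + 223 + 236 = 2,930 (over)
Q3 2024–Q1 2025: 223 + 236 + 2,104 = 2,563 (over)
Q4 2024–Q2 2025: 236 + 2,104 + 36 = 2,376 (over)
Q1 2025–Q3 2025: 2,104 + 36 + 25 = 2,165 (over)
Q2 2025–Q4 2025: 36 + 25 + 1,810 = 1,871 (over)
Q3 2025–Q1 2026: 25 + 1,810 + 46 = 1,881 (over)
Q4 2025–Q2 2026: 1,810 + 46 + 664 = 2,520 (over)
Q1 2026–Q3 2026: 46 + 664 + 43 = 753 (under)
Q2 2026–Q4 2026: 664 + 43 + 786 = 1,493 (under)
8 windows exceed the threshold.

8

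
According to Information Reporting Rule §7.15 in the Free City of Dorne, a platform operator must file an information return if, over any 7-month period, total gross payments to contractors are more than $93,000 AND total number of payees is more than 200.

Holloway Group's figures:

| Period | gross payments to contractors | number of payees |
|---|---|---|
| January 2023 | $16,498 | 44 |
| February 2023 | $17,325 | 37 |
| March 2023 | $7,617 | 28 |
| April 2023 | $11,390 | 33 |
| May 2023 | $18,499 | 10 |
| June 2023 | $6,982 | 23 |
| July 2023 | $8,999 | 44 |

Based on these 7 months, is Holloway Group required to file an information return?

Total gross payments to contractors: $16,498 + $17,325 + $7,617 + $11,390 + $18,499 + $6,982 + $8,999 = $87,310 (≤ $93,000).
Total number of payees: 44 + 37 + 28 + 33 + 10 + 23 + 44 = 219 (> 200).
The test is 'and': the rule requires both, and at least one is not exceeded.

No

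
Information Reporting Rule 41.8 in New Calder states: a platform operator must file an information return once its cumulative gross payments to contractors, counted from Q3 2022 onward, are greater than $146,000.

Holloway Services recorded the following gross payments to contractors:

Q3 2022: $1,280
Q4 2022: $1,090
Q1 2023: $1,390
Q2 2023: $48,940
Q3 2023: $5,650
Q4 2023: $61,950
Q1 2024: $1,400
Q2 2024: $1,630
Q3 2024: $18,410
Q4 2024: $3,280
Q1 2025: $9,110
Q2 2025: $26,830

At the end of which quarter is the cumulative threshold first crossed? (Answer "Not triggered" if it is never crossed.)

Through Q3 2022: $1,280
Through Q4 2022: $2,370
Through Q1 2023: $3,760
Through Q2 2023: $52,700
Through Q3 2023: $58,350
Through Q4 2023: $120,300
Through Q1 2024: $121,700
Through Q2 2024: $123,330
Through Q3 2024: $141,740
Through Q4 2024: $145,020
Through Q1 2025: $154,130 ← exceeds threshold

Q1 2025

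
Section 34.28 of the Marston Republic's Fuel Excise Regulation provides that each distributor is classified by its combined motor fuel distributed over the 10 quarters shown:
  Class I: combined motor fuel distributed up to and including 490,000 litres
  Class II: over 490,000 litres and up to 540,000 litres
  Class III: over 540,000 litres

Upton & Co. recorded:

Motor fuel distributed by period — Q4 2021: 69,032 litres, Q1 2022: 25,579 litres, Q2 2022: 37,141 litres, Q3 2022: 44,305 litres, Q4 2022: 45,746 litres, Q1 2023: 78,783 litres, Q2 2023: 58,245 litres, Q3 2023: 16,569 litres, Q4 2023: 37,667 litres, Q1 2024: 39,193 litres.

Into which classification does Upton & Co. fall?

Combined motor fuel distributed: 69,032 litres + 25,579 litres + 37,141 litres + 44,305 litres + 45,746 litres + 78,783 litres + 58,245 litres + 16,569 litres + 37,667 litres + 39,193 litres = 452,260 litres.
452,260 litres ≤ 490,000 litres, so Class I applies.

Class I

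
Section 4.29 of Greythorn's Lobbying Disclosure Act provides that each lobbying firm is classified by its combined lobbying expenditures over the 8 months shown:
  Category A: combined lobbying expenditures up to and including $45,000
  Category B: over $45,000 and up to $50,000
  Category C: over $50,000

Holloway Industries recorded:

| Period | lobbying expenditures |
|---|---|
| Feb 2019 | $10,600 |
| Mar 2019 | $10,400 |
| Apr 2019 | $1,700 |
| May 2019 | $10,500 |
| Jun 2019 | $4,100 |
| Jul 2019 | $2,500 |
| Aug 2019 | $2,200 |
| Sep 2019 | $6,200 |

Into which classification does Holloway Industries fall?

Combined lobbying expenditures: $10,600 + $10,400 + $1,700 + $10,500 + $4,100 + $2,500 + $2,200 + $6,200 = $48,200.
$45,000 < $48,200 ≤ $50,000, so Category B applies.

Category B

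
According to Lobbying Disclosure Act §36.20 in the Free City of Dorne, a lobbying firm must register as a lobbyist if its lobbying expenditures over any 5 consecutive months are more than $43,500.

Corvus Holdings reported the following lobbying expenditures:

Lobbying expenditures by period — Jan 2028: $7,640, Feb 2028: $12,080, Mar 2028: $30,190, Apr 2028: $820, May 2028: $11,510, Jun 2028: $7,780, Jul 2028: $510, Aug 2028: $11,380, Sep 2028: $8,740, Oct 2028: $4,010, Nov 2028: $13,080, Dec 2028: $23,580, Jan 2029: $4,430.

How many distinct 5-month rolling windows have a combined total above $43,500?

Jan 2028–May 2028: $7,640 + $12,080 + $30,190 + $820 + $11,510 = $62,240 (over)
Feb 2028–Jun 2028: $12,080 + $30,190 + $820 + $11,510 + $7,780 = $62,380 (over)
Mar 2028–Jul 2028: $30,190 + $820 + $11,510 + $7,780 + $510 = $50,810 (over)
Apr 2028–Aug 2028: $820 + $11,510 + $7,780 + $510 + $11,380 = $32,000 (under)
May 2028–Sep 2028: $11,510 + $7,780 + $510 + $11,380 + $8,740 = $39,920 (under)
Jun 2028–Oct 2028: $7,780 + $510 + $11,380 + $8,740 + $4,010 = $32,420 (under)
Jul 2028–Nov 2028: $510 + $11,380 + $8,740 + $4,010 + $13,080 = $37,720 (under)
Aug 2028–Dec 2028: $11,380 + $8,740 + $4,010 + $13,080 + $23,580 = $60,790 (over)
Sep 2028–Jan 2029: $8,740 + $4,010 + $13,080 + $23,580 + $4,430 = $53,840 (over)
5 windows exceed the threshold.

5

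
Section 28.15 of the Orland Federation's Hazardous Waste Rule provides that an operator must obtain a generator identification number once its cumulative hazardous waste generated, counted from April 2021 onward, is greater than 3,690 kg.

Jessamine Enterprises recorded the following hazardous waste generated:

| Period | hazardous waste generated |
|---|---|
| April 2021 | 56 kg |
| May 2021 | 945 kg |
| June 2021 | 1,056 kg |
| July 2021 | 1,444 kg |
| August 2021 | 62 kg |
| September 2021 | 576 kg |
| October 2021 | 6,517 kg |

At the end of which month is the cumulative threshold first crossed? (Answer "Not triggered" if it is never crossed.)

Through April 2021: 56 kg
Through May 2021: 1,001 kg
Through June 2021: 2,057 kg
Through July 2021: 3,501 kg
Through August 2021: 3,563 kg
Through September 2021: 4,139 kg ← exceeds threshold

September 2021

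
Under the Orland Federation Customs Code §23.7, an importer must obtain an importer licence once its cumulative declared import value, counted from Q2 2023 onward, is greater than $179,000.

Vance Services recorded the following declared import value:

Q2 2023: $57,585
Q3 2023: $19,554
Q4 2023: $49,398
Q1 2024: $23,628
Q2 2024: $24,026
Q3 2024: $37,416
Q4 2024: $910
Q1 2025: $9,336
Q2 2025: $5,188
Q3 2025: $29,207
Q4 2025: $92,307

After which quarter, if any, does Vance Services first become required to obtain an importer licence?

Q3 2024

Through Q2 2023: $57,585
Through Q3 2023: $77,139
Through Q4 2023: $126,537
Through Q1 2024: $150,165
Through Q2 2024: $174,191
Through Q3 2024: $211,607 ← exceeds threshold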